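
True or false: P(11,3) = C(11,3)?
False
P(11,3) = 990 and C(11,3) = 165; P(n,r) = r! × C(n,r) so P > C whenever r ≥ 2.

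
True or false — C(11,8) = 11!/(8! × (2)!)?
False

Reasoning: The correct denominator is 8!×3!, giving C(11,8) = 165; the stated RHS is 11!/(8!×2!) = 495 ≠ 165, so the statement does not hold.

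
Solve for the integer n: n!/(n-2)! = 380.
20

Reasoning: n!/(n-2)! = n×(n-1), a product of 2 consecutive integers ≈ (n−0.5)^2. 380^(1/2) + 0.5 ≈ 20.0; check n = 20: 20×19 = 380 ✓. So n = 20.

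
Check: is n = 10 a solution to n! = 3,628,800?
10! = 10·9! = 10·362,880 = 3,628,800, which equals 3,628,800.

Answer: Yes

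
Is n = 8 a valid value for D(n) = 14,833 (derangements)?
Yes

Reasoning: D(8) = (8-1)·[D(7) + D(6)] = 7·[1,854 + 265] = 14,833, which equals 14,833.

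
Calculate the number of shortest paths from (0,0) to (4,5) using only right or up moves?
126

Working:
Choose 4 rights from 9 moves: C(9,4) = 126.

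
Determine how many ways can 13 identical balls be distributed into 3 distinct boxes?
C(13+3-1, 3-1) = C(15, 2) = 105.
Final answer: 105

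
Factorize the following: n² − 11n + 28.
(n − 4)(n − 7)

Seek roots whose sum is 11 and product is 28: (4, 7). So n² − 11n + 28 = (n − 4)(n − 7).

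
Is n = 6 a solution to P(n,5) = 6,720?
No

Reasoning: P(6,5) = 6·5·4·3·2 = 720, which does not equal 6,720.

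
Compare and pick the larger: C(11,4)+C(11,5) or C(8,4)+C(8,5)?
C(11,4)+C(11,5)

Reasoning: First=792, Second=126.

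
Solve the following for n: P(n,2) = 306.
18
P(n,2) = n(n−1) is increasing in n; n(n−1) ≈ (n−0.5)^2 = 306 gives n ≈ 18.0. Check: P(16,2) = 240, P(17,2) = 272, P(18,2) = 306 ✓. So n = 18.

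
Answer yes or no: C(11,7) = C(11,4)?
Symmetry C(n,k) = C(n,n-k): C(11,7) = 330 and C(11,4) = 330. Both sides agree, so the statement holds.
Final answer: Yes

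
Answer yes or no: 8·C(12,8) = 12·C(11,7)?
Yes

Working:
Absorption identity k·C(n,k) = n·C(n-1,k-1). LHS = 8·495 = 3,960; RHS = 12·330 = 3,960.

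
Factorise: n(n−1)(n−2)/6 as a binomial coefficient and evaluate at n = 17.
C(n,3); C(17,3) = 680

Explanation: n(n−1)(n−2)/6 = n!/(3!(n−3)!) = C(n,3). At n = 17: C(17,3) = 680.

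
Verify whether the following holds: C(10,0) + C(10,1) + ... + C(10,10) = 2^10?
True

Explanation: Binomial theorem with x = y = 1: Σ C(10,i) = (1+1)^10 = 2^10 = 1,024. The statement holds.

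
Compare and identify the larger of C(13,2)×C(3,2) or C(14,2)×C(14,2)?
C(13,2)×C(3,2)=234, C(14,2)×C(14,2)=8,281.
Final answer: C(14,2)×C(14,2)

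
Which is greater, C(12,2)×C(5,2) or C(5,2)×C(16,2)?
C(5,2)×C(16,2)

Working:
C(12,2)×C(5,2)=660, C(5,2)×C(16,2)=1,200.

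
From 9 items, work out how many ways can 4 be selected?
C(9,4) = 9! / (4! × (9-4)!)
         = 9! / (4! × 5!)
         = 126
Final answer: 126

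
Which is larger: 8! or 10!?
10!

Explanation: 8!=40,320, 10!=3,628,800. 10! > 8!.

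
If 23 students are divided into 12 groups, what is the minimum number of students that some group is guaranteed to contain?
2

Explanation: Pigeonhole: ⌈23/12⌉ = 2.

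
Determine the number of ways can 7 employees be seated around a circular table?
720

Explanation: Circular arrangements: (7-1)! = 720.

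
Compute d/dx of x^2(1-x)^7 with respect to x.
Product rule: 2x^{1}(1-x)^{7} + x^2·(-7)(1-x)^{6}.

Answer: 2x^1(1-x)^7 - 7x^2(1-x)^6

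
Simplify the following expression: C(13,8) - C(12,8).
C(13,8) - C(12,8) = C(12,7) = 792.
Final answer: 792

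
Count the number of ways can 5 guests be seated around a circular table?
Circular arrangements: (5-1)! = 24.
Final answer: 24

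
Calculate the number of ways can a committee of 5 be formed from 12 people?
792

Solution: C(12,5) = 12! / (5! × (12-5)!)
         = 12! / (5! × 7!)
         = 792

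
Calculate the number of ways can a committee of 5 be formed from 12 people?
C(12,5) = 12! / (5! × (12-5)!)
         = 12! / (5! × 7!)
         = 792

Answer: 792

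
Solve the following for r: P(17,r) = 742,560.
5

P(17,r) = 17·16·…·(17−r+1), a product of r factors. Multiplying down from 17: 17 = 17; 17·16 = 272; 17·16·15 = 4,080; 17·16·15·14 = 57,120; 17·16·15·14·13 = 742,560 ✓ (5 factors). So r = 5.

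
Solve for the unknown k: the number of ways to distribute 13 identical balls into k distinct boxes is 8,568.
Stars and bars: the count is C(13+k−1, k−1), increasing in k. k=4: C(16,3) = 560, k=5: C(17,4) = 2,380, k=6: C(18,5) = 8,568 ✓. So k = 6.

Answer: 6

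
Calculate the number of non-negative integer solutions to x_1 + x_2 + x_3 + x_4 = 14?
680

Reasoning: C(14+4-1, 4-1) = 680.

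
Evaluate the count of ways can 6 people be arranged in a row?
720

Reasoning: Arrangements of 6 distinct objects: 6! = 720.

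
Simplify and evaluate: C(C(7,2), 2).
210

Explanation: C(7,2) = 21, then C(21, 2) = 210.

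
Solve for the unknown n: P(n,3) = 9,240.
P(n,3) = n(n−1)(n−2) is increasing in n; n(n−1)(n−2) ≈ (n−1)^3 = 9,240 gives n ≈ 22.0. Check: P(20,3) = 6,840, P(21,3) = 7,980, P(22,3) = 9,240 ✓. So n = 22.

Answer: 22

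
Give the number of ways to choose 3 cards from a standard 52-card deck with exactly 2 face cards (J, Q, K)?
2,640

Reasoning: 12 face cards and 40 non-face cards: C(12,2) × C(40,1) = 66 × 40 = 2,640.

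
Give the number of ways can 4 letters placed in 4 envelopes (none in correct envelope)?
9

Reasoning: Using D(n) = (n-1)[D(n-1) + D(n-2)]:
D(4) = (4-1) × [D(3) + D(2)]
      = 3 × [2 + 1]
      = 3 × 3
      = 9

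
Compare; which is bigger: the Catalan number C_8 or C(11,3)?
C_8 = C(16,8)/(8+1) = 12,870/9 = 1,430; C(11,3) = 165.

Answer: C_8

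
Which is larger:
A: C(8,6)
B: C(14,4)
B

Working:
A=C(8,6)=28, B=C(14,4)=1,001.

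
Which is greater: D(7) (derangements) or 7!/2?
7!/2

D(7) = (7-1)·[D(6) + D(5)] = 6·[265 + 44] = 1,854; 7!/2 = 5,040/2 = 2,520.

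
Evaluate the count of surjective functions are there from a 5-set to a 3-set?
Onto functions = 3! × S(5,3)
First compute S(5,3) via recurrence:
Using the Stirling recurrence: S(n,k) = k·S(n-1,k) + S(n-1,k-1)
S(5,3) = 3·S(4,3) + S(4,2)
         = 3·6 + 7
         = 18 + 7
         = 25
Then: 6 × 25 = 150

Answer: 150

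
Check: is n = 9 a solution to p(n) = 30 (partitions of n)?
Yes

Pentagonal recurrence p(n) = p(n−1) + p(n−2) − p(n−5) − p(n−7) + …: p(9) = p(8) + p(7) − p(4) − p(2) = 22 + 15 − 5 − 2 = 30, which equals 30.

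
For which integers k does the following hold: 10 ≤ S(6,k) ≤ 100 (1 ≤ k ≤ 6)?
2, 3, 4, 5

Working:
S(6,1)=1; S(6,2)=31; S(6,3)=90; S(6,4)=65; S(6,5)=15; S(6,6)=1. So valid k = 2, 3, 4, 5.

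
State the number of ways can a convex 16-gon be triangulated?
2,674,440
Using the Catalan number formula: C_n = C(2n, n) / (n+1)
C_14 = C(28, 14) / (14+1)
     = 40116600 / 15
     = 2,674,440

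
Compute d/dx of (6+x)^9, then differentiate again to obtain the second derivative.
72(6+x)^7

Working:
First derivative: 9(6+x)^{8}. Second derivative: 9·8·(6+x)^{7} = 72(6+x)^{7}.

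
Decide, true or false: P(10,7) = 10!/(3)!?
Permutation formula P(n,k) = n!/(n-k)!: 10!/3! = 3,628,800/6 = 604,800 = P(10,7). The statement holds.
Final answer: True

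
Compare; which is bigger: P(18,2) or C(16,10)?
C(16,10)

Solution: P(18,2)=306, C(16,10)=8,008.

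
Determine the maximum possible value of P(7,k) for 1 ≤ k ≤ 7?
5,040

Working:
P(7,k) increases in k, so maximum at k = 7: 7! = 5,040.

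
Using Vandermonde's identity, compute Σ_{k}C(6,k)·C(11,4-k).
= C(6+11,4) = C(17,4) = 2,380.

Answer: 2,380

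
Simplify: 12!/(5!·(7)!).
792

Reasoning: This is C(12,5) = 792.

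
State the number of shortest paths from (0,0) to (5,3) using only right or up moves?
56

Working:
Choose 5 rights from 8 moves: C(8,5) = 56.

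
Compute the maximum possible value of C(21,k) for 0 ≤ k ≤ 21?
Maximum at k = 10 or k = 11: C(21,10) = 352,716.

Answer: 352,716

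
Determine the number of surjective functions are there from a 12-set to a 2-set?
Onto functions = 2! × S(12,2)
First compute S(12,2) via recurrence:
Using the Stirling recurrence: S(n,k) = k·S(n-1,k) + S(n-1,k-1)
S(12,2) = 2·S(11,2) + S(11,1)
         = 2·1023 + 1
         = 2046 + 1
         = 2,047
Then: 2 × 2047 = 4,094
Final answer: 4,094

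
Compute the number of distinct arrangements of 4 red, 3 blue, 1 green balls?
280

Working:
Multinomial: 8!/(4! × 3! × 1!) = 280.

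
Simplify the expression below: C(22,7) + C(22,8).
490,314

Working:
By Pascal's identity: C(23,8) = 490,314.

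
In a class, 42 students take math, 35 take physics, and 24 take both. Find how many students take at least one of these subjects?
53

Solution: |A∪B| = |A|+|B|-|A∩B| = 42+35-24 = 53.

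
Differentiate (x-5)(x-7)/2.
(2x - 12)/2

d/dx[(x-5)(x-7)] = (x-7) + (x-5) = 2x - 12. Dividing by 2 gives (2x - 12)/2.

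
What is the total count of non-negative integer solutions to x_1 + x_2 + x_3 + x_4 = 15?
816

C(15+4-1, 4-1) = 816.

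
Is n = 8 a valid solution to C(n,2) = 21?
No
C(8,2) = 8·7/2! = 56/2 = 28, which does not equal 21.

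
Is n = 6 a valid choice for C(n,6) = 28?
No
C(6,6) = 6·5·4·3·2·1/6! = 720/720 = 1, which does not equal 28.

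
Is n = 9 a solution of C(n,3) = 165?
No

C(9,3) = 9·8·7/3! = 504/6 = 84, which does not equal 165.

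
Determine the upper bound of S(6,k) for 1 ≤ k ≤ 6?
90

Explanation: Row S(6,k) for k = 1..6 (via S(n,k) = k·S(n−1,k) + S(n−1,k−1)): 1, 31, 90, 65, 15, 1. The row is unimodal; maximum at k = 3: 90.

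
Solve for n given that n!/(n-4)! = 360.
n!/(n-4)! = n×(n-1)×(n-2)×(n-3), a product of 4 consecutive integers ≈ (n−1.5)^4. 360^(1/4) + 1.5 ≈ 5.9; check n = 6: 6×5×4×3 = 360 ✓. So n = 6.
Final answer: 6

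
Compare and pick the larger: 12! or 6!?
12!

12!=479,001,600, 6!=720. 12! > 6!.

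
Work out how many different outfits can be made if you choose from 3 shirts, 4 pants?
12

Reasoning: By the multiplication principle: 3 × 4 = 12.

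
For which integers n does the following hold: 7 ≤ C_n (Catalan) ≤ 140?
4, 5, 6

Solution: C_3=5; C_4=14; C_5=42; C_6=132; C_7=429. So valid n = 4, 5, 6.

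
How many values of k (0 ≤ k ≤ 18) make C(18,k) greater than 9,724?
7

Reasoning: Row 18 is unimodal and symmetric about k=18/2. C(18,5)=8,568 ≤ 9,724; C(18,6)=18,564 > 9,724; by symmetry C(18,k) > 9,724 for k = 6..12. That's 12 - 6 + 1 = 7 values.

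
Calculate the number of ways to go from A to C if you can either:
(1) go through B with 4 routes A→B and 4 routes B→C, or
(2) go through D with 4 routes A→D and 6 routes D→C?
40

Route via B: 4×4=16. Route via D: 4×6=24. Total: 40.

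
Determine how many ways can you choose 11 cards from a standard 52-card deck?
60,403,728,840
C(52,11) = 60,403,728,840.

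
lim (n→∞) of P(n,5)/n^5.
P(n,5) = n(n-1)···(n-4) ≈ n^5 for large n. Limit = 1.
Final answer: 1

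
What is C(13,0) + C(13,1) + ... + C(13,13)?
8,192

Working:
Sum of binomial coefficients = 2^13 = 8,192.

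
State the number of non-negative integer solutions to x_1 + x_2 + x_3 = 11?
C(11+3-1, 3-1) = 78.
Final answer: 78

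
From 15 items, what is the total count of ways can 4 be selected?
1,365

Working:
C(15,4) = 15! / (4! × (15-4)!)
         = 15! / (4! × 11!)
         = 1,365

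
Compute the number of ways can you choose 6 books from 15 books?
5,005

Working:
C(15,6) = 15! / (6! × (15-6)!)
         = 15! / (6! × 9!)
         = 5,005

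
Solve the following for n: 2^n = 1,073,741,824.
1,073,741,824 = 1,024 × 1,024 × 1,024 = 2^10 × 2^10 × 2^10 = 2^30, so n = 30.

Answer: 30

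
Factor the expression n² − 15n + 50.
(n − 5)(n − 10)

Working:
Seek roots whose sum is 15 and product is 50: (5, 10). So n² − 15n + 50 = (n − 5)(n − 10).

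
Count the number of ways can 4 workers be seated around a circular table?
6

Solution: Circular arrangements: (4-1)! = 6.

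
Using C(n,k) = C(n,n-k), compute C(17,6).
12,376

Explanation: C(17,6) = C(17,11) = 12,376.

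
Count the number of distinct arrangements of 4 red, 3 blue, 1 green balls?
280

Reasoning: Multinomial: 8!/(4! × 3! × 1!) = 280.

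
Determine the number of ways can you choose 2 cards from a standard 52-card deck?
C(52,2) = 1,326.

Answer: 1,326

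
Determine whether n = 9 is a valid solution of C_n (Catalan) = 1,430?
C_9 = C(18,9)/(9+1) = 48,620/10 = 4,862, which does not equal 1,430.

Answer: No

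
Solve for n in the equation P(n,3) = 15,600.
26

Explanation: P(n,3) = n(n−1)(n−2) is increasing in n; n(n−1)(n−2) ≈ (n−1)^3 = 15,600 gives n ≈ 26.0. Check: P(24,3) = 12,144, P(25,3) = 13,800, P(26,3) = 15,600 ✓. So n = 26.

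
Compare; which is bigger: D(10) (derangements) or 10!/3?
D(10)

Reasoning: D(10) = (10-1)·[D(9) + D(8)] = 9·[133,496 + 14,833] = 1,334,961; 10!/3 = 3,628,800/3 = 1,209,600.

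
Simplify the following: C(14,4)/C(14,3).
C(n,k+1)/C(n,k) = (n−k)/(k+1). Here (14−3)/(3+1) = 11/4 = 11/4.

Answer: 11/4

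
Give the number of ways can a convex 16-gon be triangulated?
2,674,440
Using the Catalan number formula: C_n = C(2n, n) / (n+1)
C_14 = C(28, 14) / (14+1)
     = 40116600 / 15
     = 2,674,440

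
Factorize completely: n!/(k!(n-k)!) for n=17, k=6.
C(17,6) = 12,376

Explanation: This is the binomial coefficient C(17,6) = 12,376.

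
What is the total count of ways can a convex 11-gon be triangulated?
4,862

Solution: Using the Catalan number formula: C_n = C(2n, n) / (n+1)
C_9 = C(18, 9) / (9+1)
     = 48620 / 10
     = 4,862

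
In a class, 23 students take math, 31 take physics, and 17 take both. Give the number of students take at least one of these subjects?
37

Reasoning: |A∪B| = |A|+|B|-|A∩B| = 23+31-17 = 37.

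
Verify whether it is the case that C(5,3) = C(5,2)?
Symmetry C(n,k) = C(n,n-k): C(5,3) = 10 and C(5,2) = 10. Both sides agree, so the statement holds.
Final answer: True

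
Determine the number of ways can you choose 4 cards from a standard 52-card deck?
270,725

Working:
C(52,4) = 270,725.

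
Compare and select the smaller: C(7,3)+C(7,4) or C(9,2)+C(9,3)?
C(7,3)+C(7,4)

Reasoning: First=70, Second=120.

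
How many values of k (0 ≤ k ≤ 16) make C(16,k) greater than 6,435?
5

Reasoning: Row 16 is unimodal and symmetric about k=16/2. C(16,5)=4,368 ≤ 6,435; C(16,6)=8,008 > 6,435; by symmetry C(16,k) > 6,435 for k = 6..10. That's 10 - 6 + 1 = 5 values.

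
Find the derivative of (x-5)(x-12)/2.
(2x - 17)/2

Reasoning: d/dx[(x-5)(x-12)] = (x-12) + (x-5) = 2x - 17. Dividing by 2 gives (2x - 17)/2.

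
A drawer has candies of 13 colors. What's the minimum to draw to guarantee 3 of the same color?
27

Solution: Worst case: 2 of each = 26. One more: 27.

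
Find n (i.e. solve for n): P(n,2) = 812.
29
P(n,2) = n(n−1) is increasing in n; n(n−1) ≈ (n−0.5)^2 = 812 gives n ≈ 29.0. Check: P(27,2) = 702, P(28,2) = 756, P(29,2) = 812 ✓. So n = 29.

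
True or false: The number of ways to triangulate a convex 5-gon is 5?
True

Triangulations of a convex 5-gon are counted by the Catalan number C_3: C_3 = C(6,3)/(3+1) = 20/4 = 5.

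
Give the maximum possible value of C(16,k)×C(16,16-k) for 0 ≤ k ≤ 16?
165,636,900

Working:
C(16,k)·C(16,16-k) = C(16,k)², maximised at the centre k = 8: C(16,8)² = 165,636,900.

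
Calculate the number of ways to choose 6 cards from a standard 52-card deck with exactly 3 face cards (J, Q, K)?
2,173,600

Reasoning: 12 face cards and 40 non-face cards: C(12,3) × C(40,3) = 220 × 9,880 = 2,173,600.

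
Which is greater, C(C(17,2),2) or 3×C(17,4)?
C(C(17,2),2)

Working:
C(C(17,2),2)=9,180, 3×C(17,4)=7,140.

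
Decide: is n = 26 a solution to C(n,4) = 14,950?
Yes

Working:
C(26,4) = 26·25·24·23/4! = 358,800/24 = 14,950, which equals 14,950.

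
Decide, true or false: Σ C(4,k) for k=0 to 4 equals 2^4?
True

Working:
Binomial theorem: Σ C(4,k) = (1+1)^4 = 2^4 = 16; RHS 2^4 = 16.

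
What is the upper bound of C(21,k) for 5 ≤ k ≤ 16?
352,716

C(21,k) is maximised at the centre of the row: C(21,10) = 352,716.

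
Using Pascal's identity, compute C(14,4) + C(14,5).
C(14,4) + C(14,5) = C(15,5) = 3,003.

Answer: 3,003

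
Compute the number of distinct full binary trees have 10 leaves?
4,862
Using the Catalan number formula: C_n = C(2n, n) / (n+1)
C_9 = C(18, 9) / (9+1)
     = 48620 / 10
     = 4,862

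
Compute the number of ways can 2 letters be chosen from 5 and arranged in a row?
20

Explanation: P(5,2) = 5!/(5-2)! = 20.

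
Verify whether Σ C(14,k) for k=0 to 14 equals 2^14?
Binomial theorem: Σ C(14,k) = (1+1)^14 = 2^14 = 16,384; RHS 2^14 = 16,384.

Answer: True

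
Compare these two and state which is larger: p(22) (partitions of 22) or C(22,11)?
Pentagonal recurrence p(n) = p(n−1) + p(n−2) − p(n−5) − p(n−7) + …: p(22) = p(21) + p(20) − p(17) − p(15) + p(10) + p(7) − p(0) = 792 + 627 − 297 − 176 + 42 + 15 − 1 = 1,002; C(22,11) = 705,432.
Final answer: C(22,11)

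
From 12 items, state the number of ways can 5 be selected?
C(12,5) = 12! / (5! × (12-5)!)
         = 12! / (5! × 7!)
         = 792

Answer: 792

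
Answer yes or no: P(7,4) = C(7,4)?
No

Solution: P(7,4) = 840 but C(7,4) = 35; they differ by a factor of 4! = 24, so the statement does not hold.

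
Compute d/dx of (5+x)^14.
14(5+x)^13

Using the power rule: d/dx (5+x)^14 = 14(5+x)^{13}.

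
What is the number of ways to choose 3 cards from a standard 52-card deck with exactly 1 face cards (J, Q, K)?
9,360
12 face cards and 40 non-face cards: C(12,1) × C(40,2) = 12 × 780 = 9,360.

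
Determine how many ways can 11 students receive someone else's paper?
14,684,570
Using D(n) = (n-1)[D(n-1) + D(n-2)]:
D(11) = (11-1) × [D(10) + D(9)]
      = 10 × [1334961 + 133496]
      = 10 × 1468457
      = 14,684,570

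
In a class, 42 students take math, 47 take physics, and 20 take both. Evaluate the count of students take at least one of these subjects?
69

Solution: |A∪B| = |A|+|B|-|A∩B| = 42+47-20 = 69.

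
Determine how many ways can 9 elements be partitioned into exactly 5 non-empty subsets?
This equals S(9,5), the Stirling number of the 2nd kind.
Using the Stirling recurrence: S(n,k) = k·S(n-1,k) + S(n-1,k-1)
S(9,5) = 5·S(8,5) + S(8,4)
         = 5·1050 + 1701
         = 5250 + 1701
         = 6,951
Final answer: 6,951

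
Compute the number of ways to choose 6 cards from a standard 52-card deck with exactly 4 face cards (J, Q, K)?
386,100

Explanation: 12 face cards and 40 non-face cards: C(12,4) × C(40,2) = 495 × 780 = 386,100.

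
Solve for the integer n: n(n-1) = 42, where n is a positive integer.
7
n² − n − 42 = 0, so n = (1 ± √(1 + 4·42))/2 = (1 ± √169)/2 = (1 ± 13)/2, i.e. n = 7 or n = -6. Taking the positive root, n = 7 (check: 7×6 = 42).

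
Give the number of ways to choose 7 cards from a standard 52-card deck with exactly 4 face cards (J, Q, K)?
4,890,600

12 face cards and 40 non-face cards: C(12,4) × C(40,3) = 495 × 9,880 = 4,890,600.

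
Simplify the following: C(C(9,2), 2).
630

Working:
C(9,2) = 36, then C(36, 2) = 630.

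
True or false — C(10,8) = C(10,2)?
Symmetry C(n,k) = C(n,n-k): C(10,8) = 45 and C(10,2) = 45. Both sides agree, so the statement holds.

Answer: True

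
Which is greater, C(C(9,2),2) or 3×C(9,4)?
C(C(9,2),2)

Solution: C(C(9,2),2)=630, 3×C(9,4)=378.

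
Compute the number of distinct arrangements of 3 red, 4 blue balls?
35

Explanation: Multinomial: 7!/(3! × 4!) = 35.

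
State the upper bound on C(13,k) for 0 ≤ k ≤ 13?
1,716

Reasoning: Maximum at k = 6 or k = 7: C(13,6) = 1,716.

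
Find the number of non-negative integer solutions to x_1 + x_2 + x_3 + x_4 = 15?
816

Working:
C(15+4-1, 4-1) = 816.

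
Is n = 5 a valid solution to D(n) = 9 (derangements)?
No

Solution: D(5) = (5-1)·[D(4) + D(3)] = 4·[9 + 2] = 44, which does not equal 9.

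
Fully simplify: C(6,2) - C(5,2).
5

Reasoning: C(6,2) - C(5,2) = C(5,1) = 5.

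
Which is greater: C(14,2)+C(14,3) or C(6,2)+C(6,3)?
C(14,2)+C(14,3)

Working:
First=455, Second=35.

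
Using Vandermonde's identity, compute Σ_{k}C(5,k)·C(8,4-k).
715

Reasoning: = C(5+8,4) = C(13,4) = 715.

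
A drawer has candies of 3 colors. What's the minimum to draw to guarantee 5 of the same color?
13

Working:
Worst case: 4 of each = 12. One more: 13.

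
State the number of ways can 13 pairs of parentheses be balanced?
Using the Catalan number formula: C_n = C(2n, n) / (n+1)
C_13 = C(26, 13) / (13+1)
     = 10400600 / 14
     = 742,900
Final answer: 742,900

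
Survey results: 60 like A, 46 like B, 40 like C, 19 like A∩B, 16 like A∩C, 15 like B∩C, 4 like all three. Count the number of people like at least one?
100

Explanation: |A∪B∪C| = 60+46+40-19-16-15+4 = 100.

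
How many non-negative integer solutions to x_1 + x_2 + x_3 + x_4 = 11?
364

Working:
C(11+4-1, 4-1) = 364.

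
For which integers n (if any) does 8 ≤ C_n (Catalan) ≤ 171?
4, 5, 6

Reasoning: C_3=5; C_4=14; C_5=42; C_6=132; C_7=429. So valid n = 4, 5, 6.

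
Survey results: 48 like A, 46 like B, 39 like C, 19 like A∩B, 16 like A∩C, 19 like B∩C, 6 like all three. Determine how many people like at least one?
|A∪B∪C| = 48+46+39-19-16-19+6 = 85.

Answer: 85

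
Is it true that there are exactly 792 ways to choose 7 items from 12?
True

Working:
C(12,7) = 792.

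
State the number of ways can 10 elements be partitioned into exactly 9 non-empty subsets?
45

Reasoning: This equals S(10,9), the Stirling number of the 2nd kind.
Using the Stirling recurrence: S(n,k) = k·S(n-1,k) + S(n-1,k-1)
S(10,9) = 9·S(9,9) + S(9,8)
         = 9·1 + 36
         = 9 + 36
         = 45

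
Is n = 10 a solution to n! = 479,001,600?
No
10! = 10·9! = 10·362,880 = 3,628,800, which does not equal 479,001,600.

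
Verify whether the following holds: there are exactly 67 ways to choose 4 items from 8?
False

C(8,4) = 70 ≠ 67.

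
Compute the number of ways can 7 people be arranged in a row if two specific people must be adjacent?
1,440
Treat pair as unit: (7-1)! arrangements × 2 internal orders = 1,440.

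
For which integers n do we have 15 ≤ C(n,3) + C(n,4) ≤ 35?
C(4,3)+C(4,4)=5; C(5,3)+C(5,4)=15; C(6,3)+C(6,4)=35; C(7,3)+C(7,4)=70. So valid n = 5, 6.

Answer: 5, 6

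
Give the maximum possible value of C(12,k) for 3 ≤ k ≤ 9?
924
C(12,k) is maximised at the centre of the row: C(12,6) = 924.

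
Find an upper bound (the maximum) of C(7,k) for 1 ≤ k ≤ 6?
35

Reasoning: C(7,k) is maximised at the centre of the row: C(7,3) = 35.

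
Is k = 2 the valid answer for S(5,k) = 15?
Yes
S(5,2) = 2·S(4,2) + S(4,1) = 2·7 + 1 = 15, which equals 15.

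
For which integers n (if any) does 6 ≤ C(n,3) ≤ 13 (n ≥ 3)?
5

Solution: C(4,3)=4; C(5,3)=10; C(6,3)=20. So valid n = 5.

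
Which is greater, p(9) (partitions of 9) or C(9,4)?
C(9,4)

Pentagonal recurrence p(n) = p(n−1) + p(n−2) − p(n−5) − p(n−7) + …: p(9) = p(8) + p(7) − p(4) − p(2) = 22 + 15 − 5 − 2 = 30; C(9,4) = 126.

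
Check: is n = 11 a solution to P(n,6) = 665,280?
No

P(11,6) = 11·10·9·8·7·6 = 332,640, which does not equal 665,280.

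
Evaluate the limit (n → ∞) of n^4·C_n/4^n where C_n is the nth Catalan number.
C_n ~ 4^n/(n^(3/2)√π), so n^4·C_n/4^n ~ n^(4 − 3/2)/√π → ∞.

Answer: ∞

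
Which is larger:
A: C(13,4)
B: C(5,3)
A=C(13,4)=715, B=C(5,3)=10.

Answer: A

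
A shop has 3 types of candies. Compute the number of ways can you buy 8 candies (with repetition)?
45

Solution: Stars and bars: C(8+3-1, 8) = C(10, 8) = 45.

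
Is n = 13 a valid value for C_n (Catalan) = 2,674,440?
No

Working:
C_13 = C(26,13)/(13+1) = 10,400,600/14 = 742,900, which does not equal 2,674,440.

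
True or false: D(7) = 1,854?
True

Solution: Derangements of 7 elements: D(7) = (7-1)·[D(6) + D(5)] = 6·[265 + 44] = 1,854.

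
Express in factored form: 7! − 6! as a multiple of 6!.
6 × 6! = 4,320

Explanation: 7! − 6! = 7·6! − 6! = (7 − 1)·6! = 6 × 6! = 4,320.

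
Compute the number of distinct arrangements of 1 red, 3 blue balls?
4
Multinomial: 4!/(1! × 3!) = 4.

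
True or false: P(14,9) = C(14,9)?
False

Reasoning: P(14,9) = 726,485,760 and C(14,9) = 2,002; P(n,r) = r! × C(n,r) so P > C whenever r ≥ 2.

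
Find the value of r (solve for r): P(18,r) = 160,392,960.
7

Solution: P(18,r) = 18·17·…·(18−r+1), a product of r factors. Multiplying down from 18: 18 = 18; 18·17 = 306; 18·17·16 = 4,896; 18·17·16·15 = 73,440; 18·17·16·15·14 = 1,028,160; 18·17·16·15·14·13 = 13,366,080; 18·17·16·15·14·13·12 = 160,392,960 ✓ (7 factors). So r = 7.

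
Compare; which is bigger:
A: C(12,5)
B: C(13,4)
A

Reasoning: A=C(12,5)=792, B=C(13,4)=715.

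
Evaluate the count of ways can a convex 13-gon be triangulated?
58,786

Using the Catalan number formula: C_n = C(2n, n) / (n+1)
C_11 = C(22, 11) / (11+1)
     = 705432 / 12
     = 58,786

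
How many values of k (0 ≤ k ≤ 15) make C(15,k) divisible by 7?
Checking C(15,k) mod 7 for k = 0..15: divisible at k = 2, 3, 4, 5, 6, 9, 10, 11, 12, 13. That's 10 values.
Final answer: 10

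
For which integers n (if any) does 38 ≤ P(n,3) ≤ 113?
5

Working:
P(4,3)=24; P(5,3)=60; P(6,3)=120. So valid n = 5.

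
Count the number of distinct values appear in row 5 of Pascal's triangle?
3
Row 5 has entries C(5,0)..C(5,5); by symmetry C(5,k)=C(5,5-k), giving 3 distinct values.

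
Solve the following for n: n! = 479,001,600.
12

Working:
n! is strictly increasing. 10! = 3,628,800, 11! = 39,916,800, 12! = 479,001,600 ✓. So n = 12.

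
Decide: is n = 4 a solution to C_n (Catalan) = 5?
No
C_4 = C(8,4)/(4+1) = 70/5 = 14, which does not equal 5.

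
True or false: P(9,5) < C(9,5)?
P(9,5) = 15,120 and C(9,5) = 126; P(n,r) = r! × C(n,r) so P > C whenever r ≥ 2.
Final answer: False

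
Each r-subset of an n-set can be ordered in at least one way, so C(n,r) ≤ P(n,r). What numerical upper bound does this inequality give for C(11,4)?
P(11,4) = 11·10·9·8 = 7,920, so C(11,4) ≤ 7,920. (The bound is loose by a factor of 4! = 24: C(11,4) = 7,920/24 = 330.)

Answer: 7,920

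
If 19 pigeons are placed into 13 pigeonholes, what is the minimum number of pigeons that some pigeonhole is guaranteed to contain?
Pigeonhole: ⌈19/13⌉ = 2.
Final answer: 2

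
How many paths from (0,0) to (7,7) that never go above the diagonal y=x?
429

Explanation: Counted by the Catalan number C_7: C_7 = C(14,7)/(7+1) = 3,432/8 = 429.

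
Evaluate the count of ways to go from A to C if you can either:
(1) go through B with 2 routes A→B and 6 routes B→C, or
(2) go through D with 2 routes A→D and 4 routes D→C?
20

Route via B: 2×6=12. Route via D: 2×4=8. Total: 20.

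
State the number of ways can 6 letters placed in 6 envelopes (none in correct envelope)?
265

Explanation: Using D(n) = (n-1)[D(n-1) + D(n-2)]:
D(6) = (6-1) × [D(5) + D(4)]
      = 5 × [44 + 9]
      = 5 × 53
      = 265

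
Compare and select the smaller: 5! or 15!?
5!

Explanation: 5!=120, 15!=1,307,674,368,000. 15! > 5!.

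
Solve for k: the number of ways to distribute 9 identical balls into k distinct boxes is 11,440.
8

Working:
Stars and bars: the count is C(9+k−1, k−1), increasing in k. k=6: C(14,5) = 2,002, k=7: C(15,6) = 5,005, k=8: C(16,7) = 11,440 ✓. So k = 8.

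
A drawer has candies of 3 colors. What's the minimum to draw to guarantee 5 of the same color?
13

Worst case: 4 of each = 12. One more: 13.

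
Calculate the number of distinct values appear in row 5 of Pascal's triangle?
Row 5 has entries C(5,0)..C(5,5); by symmetry C(5,k)=C(5,5-k), giving 3 distinct values.

Answer: 3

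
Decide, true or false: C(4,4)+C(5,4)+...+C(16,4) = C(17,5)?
True

Reasoning: Hockey stick identity gives Σ = C(17,5) = 6,188; RHS C(17,5) = 6,188.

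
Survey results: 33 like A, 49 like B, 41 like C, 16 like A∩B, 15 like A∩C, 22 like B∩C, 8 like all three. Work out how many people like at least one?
78

|A∪B∪C| = 33+49+41-16-15-22+8 = 78.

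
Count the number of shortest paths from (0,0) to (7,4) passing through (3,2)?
150

Explanation: To (3,2): C(5,3)=10. From there: C(6,4)=15. Total: 150.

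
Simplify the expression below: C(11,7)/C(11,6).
5/7

Explanation: C(n,k+1)/C(n,k) = (n−k)/(k+1). Here (11−6)/(6+1) = 5/7 = 5/7.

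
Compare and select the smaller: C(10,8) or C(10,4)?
C(10,8)

C(10,8)=45, C(10,4)=210.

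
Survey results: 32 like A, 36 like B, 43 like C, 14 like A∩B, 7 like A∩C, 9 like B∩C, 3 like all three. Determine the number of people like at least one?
84

|A∪B∪C| = 32+36+43-14-7-9+3 = 84.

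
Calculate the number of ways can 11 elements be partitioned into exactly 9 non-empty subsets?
1,155

Working:
This equals S(11,9), the Stirling number of the 2nd kind.
Using the Stirling recurrence: S(n,k) = k·S(n-1,k) + S(n-1,k-1)
S(11,9) = 9·S(10,9) + S(10,8)
         = 9·45 + 750
         = 405 + 750
         = 1,155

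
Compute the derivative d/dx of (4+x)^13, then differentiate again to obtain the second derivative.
156(4+x)^11

Explanation: First derivative: 13(4+x)^{12}. Second derivative: 13·12·(4+x)^{11} = 156(4+x)^{11}.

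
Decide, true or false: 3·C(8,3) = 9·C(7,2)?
Absorption identity k·C(n,k) = n·C(n-1,k-1). LHS = 3·56 = 168; RHS = 9·21 = 189.
Final answer: False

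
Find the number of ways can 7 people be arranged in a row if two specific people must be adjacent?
1,440
Treat pair as unit: (7-1)! arrangements × 2 internal orders = 1,440.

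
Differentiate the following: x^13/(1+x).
(13x^12(1+x) - x^13)/(1+x)²

Working:
Quotient rule: [13x^{12}(1+x) - x^13]/(1+x)².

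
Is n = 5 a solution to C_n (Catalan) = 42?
Yes

Solution: C_5 = C(10,5)/(5+1) = 252/6 = 42, which equals 42.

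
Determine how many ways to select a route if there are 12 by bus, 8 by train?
20
By the addition principle: 12 + 8 = 20.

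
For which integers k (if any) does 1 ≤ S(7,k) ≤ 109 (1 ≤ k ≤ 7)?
S(7,1)=1; S(7,2)=63; S(7,3)=301; S(7,4)=350; S(7,5)=140; S(7,6)=21; S(7,7)=1. So valid k = 1, 2, 6, 7.
Final answer: 1, 2, 6, 7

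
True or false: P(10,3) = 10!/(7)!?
True

Solution: Permutation formula P(n,k) = n!/(n-k)!: 10!/7! = 3,628,800/5,040 = 720 = P(10,3). The statement holds.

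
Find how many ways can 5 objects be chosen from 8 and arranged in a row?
6,720

Solution: P(8,5) = 8!/(8-5)! = 6,720.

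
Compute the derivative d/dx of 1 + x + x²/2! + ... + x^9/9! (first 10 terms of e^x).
1 + x + x²/2! + ... + x^8/8!

Reasoning: Differentiating term by term gives the first 9 terms of e^x.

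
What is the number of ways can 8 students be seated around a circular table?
5,040
Circular arrangements: (8-1)! = 5,040.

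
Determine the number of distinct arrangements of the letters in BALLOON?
Word has 7 letters (B=1, A=1, L=2, O=2, N=1). Arrangements: 7!/Π(k!) = 1,260.

Answer: 1,260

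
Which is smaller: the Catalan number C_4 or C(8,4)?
C_4

Reasoning: C_4 = C(8,4)/(4+1) = 70/5 = 14; C(8,4) = 70.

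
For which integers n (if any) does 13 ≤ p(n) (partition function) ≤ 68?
7, 8, 9, 10, 11

Working:
Tabulating p(n) via p(n) = p(n−1) + p(n−2) − p(n−5) − p(n−7) + …: p(6)=11; p(7)=15; p(8)=22; p(9)=30; p(10)=42; p(11)=56; p(12)=77. So valid n = 7, 8, 9, 10, 11.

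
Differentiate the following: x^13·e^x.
(13x^12 + x^13)e^x

Product rule: d/dx[x^13]·e^x + x^13·d/dx[e^x] = 13x^{12}e^x + x^13e^x.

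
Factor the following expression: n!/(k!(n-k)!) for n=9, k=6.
C(9,6) = 84

Explanation: This is the binomial coefficient C(9,6) = 84.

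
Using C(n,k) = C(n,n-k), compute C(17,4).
C(17,4) = C(17,13) = 2,380.

Answer: 2,380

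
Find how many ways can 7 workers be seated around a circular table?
Circular arrangements: (7-1)! = 720.

Answer: 720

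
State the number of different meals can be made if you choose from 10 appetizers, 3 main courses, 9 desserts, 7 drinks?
1,890

Solution: By the multiplication principle: 10 × 3 × 9 × 7 = 1,890.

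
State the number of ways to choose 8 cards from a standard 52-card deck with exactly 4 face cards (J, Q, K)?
45,238,050
12 face cards and 40 non-face cards: C(12,4) × C(40,4) = 495 × 91,390 = 45,238,050.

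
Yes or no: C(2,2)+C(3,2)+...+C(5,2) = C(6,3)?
Hockey stick identity gives Σ = C(6,3) = 20; RHS C(6,3) = 20.

Answer: Yes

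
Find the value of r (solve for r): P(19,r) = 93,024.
4

Working:
P(19,r) = 19·18·…·(19−r+1), a product of r factors. Multiplying down from 19: 19 = 19; 19·18 = 342; 19·18·17 = 5,814; 19·18·17·16 = 93,024 ✓ (4 factors). So r = 4.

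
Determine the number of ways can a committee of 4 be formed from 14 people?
1,001

C(14,4) = 14! / (4! × (14-4)!)
         = 14! / (4! × 10!)
         = 1,001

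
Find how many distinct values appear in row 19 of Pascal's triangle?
Row 19 has entries C(19,0)..C(19,19); by symmetry C(19,k)=C(19,19-k), giving 10 distinct values.

Answer: 10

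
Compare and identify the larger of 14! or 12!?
14!=87,178,291,200, 12!=479,001,600. 14! > 12!.

Answer: 14!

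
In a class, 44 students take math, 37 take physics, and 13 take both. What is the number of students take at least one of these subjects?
68

Working:
|A∪B| = |A|+|B|-|A∩B| = 44+37-13 = 68.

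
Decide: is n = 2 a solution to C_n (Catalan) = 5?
No
C_2 = C(4,2)/(2+1) = 6/3 = 2, which does not equal 5.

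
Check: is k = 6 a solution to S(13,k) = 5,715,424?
No

S(13,6) = 6·S(12,6) + S(12,5) = 6·1,323,652 + 1,379,400 = 9,321,312, which does not equal 5,715,424.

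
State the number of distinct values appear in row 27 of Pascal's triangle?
14

Row 27 has entries C(27,0)..C(27,27); by symmetry C(27,k)=C(27,27-k), giving 14 distinct values.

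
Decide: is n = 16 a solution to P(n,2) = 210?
No
P(16,2) = 16·15 = 240, which does not equal 210.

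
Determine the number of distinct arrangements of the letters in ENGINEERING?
277,200

Word has 11 letters (E=3, N=3, G=2, I=2, R=1). Arrangements: 11!/Π(k!) = 277,200.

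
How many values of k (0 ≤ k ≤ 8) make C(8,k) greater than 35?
3

Solution: Row 8 is unimodal and symmetric about k=8/2. C(8,2)=28 ≤ 35; C(8,3)=56 > 35; by symmetry C(8,k) > 35 for k = 3..5. That's 5 - 3 + 1 = 3 values.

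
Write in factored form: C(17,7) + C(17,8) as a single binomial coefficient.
C(18,8)

By Pascal's identity: C(17,7) + C(17,8) = C(18,8) = 43,758.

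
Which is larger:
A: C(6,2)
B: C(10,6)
B

Explanation: A=C(6,2)=15, B=C(10,6)=210.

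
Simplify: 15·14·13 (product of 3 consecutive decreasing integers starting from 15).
This is P(15,3) = 15!/(12)! = 2,730.
Final answer: 2,730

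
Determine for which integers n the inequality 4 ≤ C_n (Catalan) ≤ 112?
3, 4, 5

Explanation: C_2=2; C_3=5; C_4=14; C_5=42; C_6=132. So valid n = 3, 4, 5.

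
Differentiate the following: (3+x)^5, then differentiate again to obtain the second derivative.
20(3+x)^3

Solution: First derivative: 5(3+x)^{4}. Second derivative: 5·4·(3+x)^{3} = 20(3+x)^{3}.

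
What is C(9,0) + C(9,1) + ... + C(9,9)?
Sum of binomial coefficients = 2^9 = 512.

Answer: 512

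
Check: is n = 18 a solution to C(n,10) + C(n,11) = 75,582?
Yes

C(18,10) + C(18,11) = 43,758 + 31,824 = 75,582, which equals 75,582.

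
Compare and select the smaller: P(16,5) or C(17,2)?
C(17,2)

Explanation: P(16,5)=524,160, C(17,2)=136.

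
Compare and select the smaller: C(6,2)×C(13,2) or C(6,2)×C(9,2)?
C(6,2)×C(9,2)

Solution: C(6,2)×C(13,2)=1,170, C(6,2)×C(9,2)=540.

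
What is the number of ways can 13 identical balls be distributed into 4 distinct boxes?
560

Solution: C(13+4-1, 4-1) = C(16, 3) = 560.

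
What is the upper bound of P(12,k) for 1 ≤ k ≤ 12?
P(12,k) increases in k, so maximum at k = 12: 12! = 479,001,600.
Final answer: 479,001,600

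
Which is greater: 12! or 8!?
12!=479,001,600, 8!=40,320. 12! > 8!.
Final answer: 12!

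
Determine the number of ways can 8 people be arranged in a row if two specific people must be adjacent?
Treat pair as unit: (8-1)! arrangements × 2 internal orders = 10,080.
Final answer: 10,080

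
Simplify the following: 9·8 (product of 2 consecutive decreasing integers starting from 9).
72
This is P(9,2) = 9!/(7)! = 72.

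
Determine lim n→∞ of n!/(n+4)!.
0

n!/(n+4)! = 1/[(n+1)(n+2)···(n+4)] → 0 as n → ∞.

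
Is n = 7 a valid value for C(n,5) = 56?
No

Reasoning: C(7,5) = 7·6·5·4·3/5! = 2,520/120 = 21, which does not equal 56.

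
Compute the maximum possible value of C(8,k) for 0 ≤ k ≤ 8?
Maximum at k = 4: C(8,4) = 70.

Answer: 70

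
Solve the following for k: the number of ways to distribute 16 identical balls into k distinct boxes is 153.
Stars and bars: the count is C(16+k−1, k−1), increasing in k. k=2: C(17,1) = 17, k=3: C(18,2) = 153 ✓. So k = 3.
Final answer: 3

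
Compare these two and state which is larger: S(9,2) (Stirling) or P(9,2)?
S(9,2)

Working:
S(9,2) = 2·S(8,2) + S(8,1) = 2·127 + 1 = 255; P(9,2) = 72.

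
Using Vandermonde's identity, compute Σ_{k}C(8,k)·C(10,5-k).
8,568

Solution: = C(8+10,5) = C(18,5) = 8,568.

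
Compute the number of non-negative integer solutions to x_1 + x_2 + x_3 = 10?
66

Explanation: C(10+3-1, 3-1) = 66.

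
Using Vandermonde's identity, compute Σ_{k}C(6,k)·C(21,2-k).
351

Working:
= C(6+21,2) = C(27,2) = 351.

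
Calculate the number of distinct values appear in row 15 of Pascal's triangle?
8

Working:
Row 15 has entries C(15,0)..C(15,15); by symmetry C(15,k)=C(15,15-k), giving 8 distinct values.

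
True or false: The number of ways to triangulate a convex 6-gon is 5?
False

Triangulations of a convex 6-gon are counted by the Catalan number C_4: C_4 = C(8,4)/(4+1) = 70/5 = 14.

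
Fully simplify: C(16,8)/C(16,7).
9/8

Solution: C(n,k+1)/C(n,k) = (n−k)/(k+1). Here (16−7)/(7+1) = 9/8 = 9/8.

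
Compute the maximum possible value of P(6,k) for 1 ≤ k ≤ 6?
720

P(6,k) increases in k, so maximum at k = 6: 6! = 720.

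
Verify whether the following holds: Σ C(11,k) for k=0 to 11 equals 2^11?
True

Working:
Binomial theorem: Σ C(11,k) = (1+1)^11 = 2^11 = 2,048; RHS 2^11 = 2,048.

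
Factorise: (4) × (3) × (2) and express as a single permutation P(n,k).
P(4,3) = 4!/(1)!

Explanation: Product of 3 consecutive descending integers starting at 4: P(4,3) = 4!/1! = 24.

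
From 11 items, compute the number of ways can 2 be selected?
55
C(11,2) = 11! / (2! × (11-2)!)
         = 11! / (2! × 9!)
         = 55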